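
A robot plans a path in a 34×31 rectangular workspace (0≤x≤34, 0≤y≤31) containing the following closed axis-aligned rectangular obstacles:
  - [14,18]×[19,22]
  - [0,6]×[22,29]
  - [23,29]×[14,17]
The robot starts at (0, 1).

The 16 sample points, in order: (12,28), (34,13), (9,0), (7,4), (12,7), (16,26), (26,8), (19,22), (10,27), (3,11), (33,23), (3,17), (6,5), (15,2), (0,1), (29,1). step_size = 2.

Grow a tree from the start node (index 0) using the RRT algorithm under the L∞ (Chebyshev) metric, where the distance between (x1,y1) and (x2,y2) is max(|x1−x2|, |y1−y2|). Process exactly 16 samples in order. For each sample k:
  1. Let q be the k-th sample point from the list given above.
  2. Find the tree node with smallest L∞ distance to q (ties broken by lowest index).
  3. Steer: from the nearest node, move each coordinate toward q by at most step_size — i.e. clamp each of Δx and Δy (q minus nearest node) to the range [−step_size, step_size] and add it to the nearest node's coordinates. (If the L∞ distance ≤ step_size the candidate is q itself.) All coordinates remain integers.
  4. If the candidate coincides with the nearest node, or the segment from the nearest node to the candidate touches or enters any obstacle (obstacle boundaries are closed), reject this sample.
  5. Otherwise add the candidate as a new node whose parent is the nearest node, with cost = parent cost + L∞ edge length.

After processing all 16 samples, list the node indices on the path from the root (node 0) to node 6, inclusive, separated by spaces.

Path: 0 1 2 3 4 5 6

1. q=(12,28) nearest=0 d=27 new=(2,3) → add node 1 parent=0 cost=2
2. q=(34,13) nearest=1 d=32 new=(4,5) → add node 2 parent=1 cost=4
3. q=(9,0) nearest=2 d=5 new=(6,3) → add node 3 parent=2 cost=6
4. q=(7,4) nearest=3 d=1 new=(7,4) → add node 4 parent=3 cost=7
5. q=(12,7) nearest=4 d=5 new=(9,6) → add node 5 parent=4 cost=9
6. q=(16,26) nearest=5 d=20 new=(11,8) → add node 6 parent=5 cost=11
7. q=(26,8) nearest=6 d=15 new=(13,8) → add node 7 parent=6 cost=13
8. q=(19,22) nearest=6 d=14 new=(13,10) → add node 8 parent=6 cost=13
9. q=(10,27) nearest=8 d=17 new=(11,12) → add node 9 parent=8 cost=15
10. q=(3,11) nearest=2 d=6 new=(3,7) → add node 10 parent=2 cost=6
11. q=(33,23) nearest=7 d=20 new=(15,10) → add node 11 parent=7 cost=15
12. q=(3,17) nearest=9 d=8 new=(9,14) → add node 12 parent=9 cost=17
13. q=(6,5) nearest=4 d=1 new=(6,5) → add node 13 parent=4 cost=8
14. q=(15,2) nearest=5 d=6 new=(11,4) → add node 14 parent=5 cost=11
15. q=(0,1) nearest=0 d=0 → coincident, reject
16. q=(29,1) nearest=11 d=14 new=(17,8) → add node 15 parent=11 cost=17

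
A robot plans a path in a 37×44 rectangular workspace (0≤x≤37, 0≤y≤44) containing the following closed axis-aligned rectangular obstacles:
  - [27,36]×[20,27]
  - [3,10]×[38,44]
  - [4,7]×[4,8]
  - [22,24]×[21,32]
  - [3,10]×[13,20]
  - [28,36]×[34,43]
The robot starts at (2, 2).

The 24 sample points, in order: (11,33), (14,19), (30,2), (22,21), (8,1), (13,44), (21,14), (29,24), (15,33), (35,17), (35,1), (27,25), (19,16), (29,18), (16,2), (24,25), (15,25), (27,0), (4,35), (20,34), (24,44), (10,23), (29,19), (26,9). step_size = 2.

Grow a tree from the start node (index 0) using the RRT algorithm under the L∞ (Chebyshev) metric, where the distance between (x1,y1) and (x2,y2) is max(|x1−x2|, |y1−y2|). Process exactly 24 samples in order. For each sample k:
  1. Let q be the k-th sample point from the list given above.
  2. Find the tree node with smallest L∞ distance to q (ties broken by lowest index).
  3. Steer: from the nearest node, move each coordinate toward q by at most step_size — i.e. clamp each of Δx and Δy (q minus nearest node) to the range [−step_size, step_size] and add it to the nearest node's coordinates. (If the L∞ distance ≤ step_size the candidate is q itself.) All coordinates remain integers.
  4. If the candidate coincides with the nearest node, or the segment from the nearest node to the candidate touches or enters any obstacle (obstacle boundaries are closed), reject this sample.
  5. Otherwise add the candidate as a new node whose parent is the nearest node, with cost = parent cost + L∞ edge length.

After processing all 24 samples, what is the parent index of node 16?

1. q=(11,33) nearest=0 d=31 new=(4,4) → blocked by [4,7]×[4,8], reject
2. q=(14,19) nearest=0 d=17 new=(4,4) → blocked by [4,7]×[4,8], reject
3. q=(30,2) nearest=0 d=28 new=(4,2) → add node 1 parent=0 cost=2
4. q=(22,21) nearest=1 d=19 new=(6,4) → blocked by [4,7]×[4,8], reject
5. q=(8,1) nearest=1 d=4 new=(6,1) → add node 2 parent=1 cost=4
6. q=(13,44) nearest=0 d=42 new=(4,4) → blocked by [4,7]×[4,8], reject
7. q=(21,14) nearest=2 d=15 new=(8,3) → add node 3 parent=2 cost=6
8. q=(29,24) nearest=3 d=21 new=(10,5) → add node 4 parent=3 cost=8
9. q=(15,33) nearest=4 d=28 new=(12,7) → add node 5 parent=4 cost=10
10. q=(35,17) nearest=5 d=23 new=(14,9) → add node 6 parent=5 cost=12
11. q=(35,1) nearest=6 d=21 new=(16,7) → add node 7 parent=6 cost=14
12. q=(27,25) nearest=6 d=16 new=(16,11) → add node 8 parent=6 cost=14
13. q=(19,16) nearest=8 d=5 new=(18,13) → add node 9 parent=8 cost=16
14. q=(29,18) nearest=9 d=11 new=(20,15) → add node 10 parent=9 cost=18
15. q=(16,2) nearest=5 d=5 new=(14,5) → add node 11 parent=5 cost=12
16. q=(24,25) nearest=10 d=10 new=(22,17) → add node 12 parent=10 cost=20
17. q=(15,25) nearest=12 d=8 new=(20,19) → add node 13 parent=12 cost=22
18. q=(27,0) nearest=7 d=11 new=(18,5) → add node 14 parent=7 cost=16
19. q=(4,35) nearest=13 d=16 new=(18,21) → add node 15 parent=13 cost=24
20. q=(20,34) nearest=15 d=13 new=(20,23) → add node 16 parent=15 cost=26
21. q=(24,44) nearest=16 d=21 new=(22,25) → blocked by [22,24]×[21,32], reject
22. q=(10,23) nearest=15 d=8 new=(16,23) → add node 17 parent=15 cost=26
23. q=(29,19) nearest=12 d=7 new=(24,19) → add node 18 parent=12 cost=22
24. q=(26,9) nearest=10 d=6 new=(22,13) → add node 19 parent=10 cost=20

Parent of node 16: 15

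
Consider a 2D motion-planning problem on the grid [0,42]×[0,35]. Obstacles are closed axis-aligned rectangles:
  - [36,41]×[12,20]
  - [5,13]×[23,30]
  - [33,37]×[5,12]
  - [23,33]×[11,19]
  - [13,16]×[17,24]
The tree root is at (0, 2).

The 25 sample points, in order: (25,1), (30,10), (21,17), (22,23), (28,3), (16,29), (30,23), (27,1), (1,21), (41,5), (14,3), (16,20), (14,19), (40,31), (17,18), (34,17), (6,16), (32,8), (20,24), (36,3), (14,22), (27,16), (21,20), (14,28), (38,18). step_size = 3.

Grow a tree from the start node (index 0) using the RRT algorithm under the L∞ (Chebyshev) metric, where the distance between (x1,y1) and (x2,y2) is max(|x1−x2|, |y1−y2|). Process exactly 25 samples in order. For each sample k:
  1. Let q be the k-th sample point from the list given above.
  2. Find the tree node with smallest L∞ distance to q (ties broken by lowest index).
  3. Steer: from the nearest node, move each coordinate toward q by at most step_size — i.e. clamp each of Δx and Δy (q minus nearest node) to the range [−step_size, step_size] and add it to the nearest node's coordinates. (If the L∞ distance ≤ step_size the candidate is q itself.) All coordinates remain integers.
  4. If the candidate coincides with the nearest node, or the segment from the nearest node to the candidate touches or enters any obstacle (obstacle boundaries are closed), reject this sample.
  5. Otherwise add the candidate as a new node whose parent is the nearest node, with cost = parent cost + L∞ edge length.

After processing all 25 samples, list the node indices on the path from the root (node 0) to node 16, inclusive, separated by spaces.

Path: 0 1 2 3 4 6 7 12 14 16

1. q=(25,1) nearest=0 d=25 new=(3,1) → add node 1 parent=0 cost=3
2. q=(30,10) nearest=1 d=27 new=(6,4) → add node 2 parent=1 cost=6
3. q=(21,17) nearest=2 d=15 new=(9,7) → add node 3 parent=2 cost=9
4. q=(22,23) nearest=3 d=16 new=(12,10) → add node 4 parent=3 cost=12
5. q=(28,3) nearest=4 d=16 new=(15,7) → add node 5 parent=4 cost=15
6. q=(16,29) nearest=4 d=19 new=(15,13) → add node 6 parent=4 cost=15
7. q=(30,23) nearest=6 d=15 new=(18,16) → add node 7 parent=6 cost=18
8. q=(27,1) nearest=5 d=12 new=(18,4) → add node 8 parent=5 cost=18
9. q=(1,21) nearest=4 d=11 new=(9,13) → add node 9 parent=4 cost=15
10. q=(41,5) nearest=7 d=23 new=(21,13) → add node 10 parent=7 cost=21
11. q=(14,3) nearest=5 d=4 new=(14,4) → add node 11 parent=5 cost=18
12. q=(16,20) nearest=7 d=4 new=(16,19) → blocked by [13,16]×[17,24], reject
13. q=(14,19) nearest=7 d=4 new=(15,19) → blocked by [13,16]×[17,24], reject
14. q=(40,31) nearest=10 d=19 new=(24,16) → blocked by [23,33]×[11,19], reject
15. q=(17,18) nearest=7 d=2 new=(17,18) → add node 12 parent=7 cost=20
16. q=(34,17) nearest=10 d=13 new=(24,16) → blocked by [23,33]×[11,19], reject
17. q=(6,16) nearest=9 d=3 new=(6,16) → add node 13 parent=9 cost=18
18. q=(32,8) nearest=10 d=11 new=(24,10) → blocked by [23,33]×[11,19], reject
19. q=(20,24) nearest=12 d=6 new=(20,21) → add node 14 parent=12 cost=23
20. q=(36,3) nearest=10 d=15 new=(24,10) → blocked by [23,33]×[11,19], reject
21. q=(14,22) nearest=12 d=4 new=(14,21) → blocked by [13,16]×[17,24], reject
22. q=(27,16) nearest=10 d=6 new=(24,16) → blocked by [23,33]×[11,19], reject
23. q=(21,20) nearest=14 d=1 new=(21,20) → add node 15 parent=14 cost=24
24. q=(14,28) nearest=14 d=7 new=(17,24) → add node 16 parent=14 cost=26
25. q=(38,18) nearest=10 d=17 new=(24,16) → blocked by [23,33]×[11,19], reject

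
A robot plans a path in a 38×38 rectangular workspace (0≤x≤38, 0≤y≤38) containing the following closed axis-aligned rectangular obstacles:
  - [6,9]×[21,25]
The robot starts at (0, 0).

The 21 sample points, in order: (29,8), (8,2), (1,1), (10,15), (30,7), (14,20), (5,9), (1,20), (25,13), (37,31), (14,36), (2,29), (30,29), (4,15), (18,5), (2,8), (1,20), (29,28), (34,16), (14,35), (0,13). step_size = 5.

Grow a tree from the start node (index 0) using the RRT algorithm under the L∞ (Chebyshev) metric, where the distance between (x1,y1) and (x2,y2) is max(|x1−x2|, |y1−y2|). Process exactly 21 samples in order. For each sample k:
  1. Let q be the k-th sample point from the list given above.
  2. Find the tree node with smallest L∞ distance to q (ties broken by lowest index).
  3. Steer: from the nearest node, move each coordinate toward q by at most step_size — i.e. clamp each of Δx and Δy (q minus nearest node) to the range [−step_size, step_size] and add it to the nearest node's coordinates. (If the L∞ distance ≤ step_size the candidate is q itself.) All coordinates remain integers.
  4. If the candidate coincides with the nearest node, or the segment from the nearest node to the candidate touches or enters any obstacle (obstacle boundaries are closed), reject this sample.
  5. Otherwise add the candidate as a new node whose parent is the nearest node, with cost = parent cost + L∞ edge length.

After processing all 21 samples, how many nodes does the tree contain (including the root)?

Node count: 22

1. q=(29,8) nearest=0 d=29 new=(5,5) → add node 1 parent=0 cost=5
2. q=(8,2) nearest=1 d=3 new=(8,2) → add node 2 parent=1 cost=8
3. q=(1,1) nearest=0 d=1 new=(1,1) → add node 3 parent=0 cost=1
4. q=(10,15) nearest=1 d=10 new=(10,10) → add node 4 parent=1 cost=10
5. q=(30,7) nearest=4 d=20 new=(15,7) → add node 5 parent=4 cost=15
6. q=(14,20) nearest=4 d=10 new=(14,15) → add node 6 parent=4 cost=15
7. q=(5,9) nearest=1 d=4 new=(5,9) → add node 7 parent=1 cost=9
8. q=(1,20) nearest=4 d=10 new=(5,15) → add node 8 parent=4 cost=15
9. q=(25,13) nearest=5 d=10 new=(20,12) → add node 9 parent=5 cost=20
10. q=(37,31) nearest=9 d=19 new=(25,17) → add node 10 parent=9 cost=25
11. q=(14,36) nearest=10 d=19 new=(20,22) → add node 11 parent=10 cost=30
12. q=(2,29) nearest=6 d=14 new=(9,20) → add node 12 parent=6 cost=20
13. q=(30,29) nearest=11 d=10 new=(25,27) → add node 13 parent=11 cost=35
14. q=(4,15) nearest=8 d=1 new=(4,15) → add node 14 parent=8 cost=16
15. q=(18,5) nearest=5 d=3 new=(18,5) → add node 15 parent=5 cost=18
16. q=(2,8) nearest=1 d=3 new=(2,8) → add node 16 parent=1 cost=8
17. q=(1,20) nearest=8 d=5 new=(1,20) → add node 17 parent=8 cost=20
18. q=(29,28) nearest=13 d=4 new=(29,28) → add node 18 parent=13 cost=39
19. q=(34,16) nearest=10 d=9 new=(30,16) → add node 19 parent=10 cost=30
20. q=(14,35) nearest=13 d=11 new=(20,32) → add node 20 parent=13 cost=40
21. q=(0,13) nearest=14 d=4 new=(0,13) → add node 21 parent=14 cost=20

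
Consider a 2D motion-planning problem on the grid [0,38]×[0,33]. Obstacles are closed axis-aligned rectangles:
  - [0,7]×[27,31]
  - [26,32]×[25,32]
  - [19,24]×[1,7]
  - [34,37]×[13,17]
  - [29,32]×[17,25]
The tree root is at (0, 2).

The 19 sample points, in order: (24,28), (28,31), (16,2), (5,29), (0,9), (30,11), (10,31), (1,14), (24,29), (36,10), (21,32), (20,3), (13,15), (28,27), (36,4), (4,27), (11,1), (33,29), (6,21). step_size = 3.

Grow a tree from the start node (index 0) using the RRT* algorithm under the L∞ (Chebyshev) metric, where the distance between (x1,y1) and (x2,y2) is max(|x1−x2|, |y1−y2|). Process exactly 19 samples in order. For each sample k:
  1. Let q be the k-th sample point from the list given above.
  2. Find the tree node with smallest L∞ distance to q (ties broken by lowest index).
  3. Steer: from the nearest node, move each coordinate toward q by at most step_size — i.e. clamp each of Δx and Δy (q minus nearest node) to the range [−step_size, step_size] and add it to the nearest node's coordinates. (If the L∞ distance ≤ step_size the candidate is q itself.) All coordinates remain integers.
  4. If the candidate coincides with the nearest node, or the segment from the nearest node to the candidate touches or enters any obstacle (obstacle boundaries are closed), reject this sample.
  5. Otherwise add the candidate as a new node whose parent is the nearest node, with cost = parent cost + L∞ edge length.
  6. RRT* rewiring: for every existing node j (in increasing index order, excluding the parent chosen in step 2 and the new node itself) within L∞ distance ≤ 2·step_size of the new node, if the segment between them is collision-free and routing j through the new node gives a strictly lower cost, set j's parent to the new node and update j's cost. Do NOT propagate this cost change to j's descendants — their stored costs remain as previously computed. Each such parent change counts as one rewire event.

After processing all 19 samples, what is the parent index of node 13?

Parent of node 13: 9

1. q=(24,28) nearest=0 d=26 new=(3,5) → add node 1 parent=0 cost=3
2. q=(28,31) nearest=1 d=26 new=(6,8) → add node 2 parent=1 cost=6
3. q=(16,2) nearest=2 d=10 new=(9,5) → add node 3 parent=2 cost=9
4. q=(5,29) nearest=2 d=21 new=(5,11) → add node 4 parent=2 cost=9
5. q=(0,9) nearest=1 d=4 new=(0,8) → add node 5 parent=1 cost=6
6. q=(30,11) nearest=3 d=21 new=(12,8) → add node 6 parent=3 cost=12
7. q=(10,31) nearest=4 d=20 new=(8,14) → add node 7 parent=4 cost=12
8. q=(1,14) nearest=4 d=4 new=(2,14) → add node 8 parent=4 cost=12
9. q=(24,29) nearest=7 d=16 new=(11,17) → add node 9 parent=7 cost=15
10. q=(36,10) nearest=6 d=24 new=(15,10) → add node 10 parent=6 cost=15
11. q=(21,32) nearest=9 d=15 new=(14,20) → add node 11 parent=9 cost=18
12. q=(20,3) nearest=10 d=7 new=(18,7) → add node 12 parent=10 cost=18
13. q=(13,15) nearest=9 d=2 new=(13,15) → add node 13 parent=9 cost=17
14. q=(28,27) nearest=11 d=14 new=(17,23) → add node 14 parent=11 cost=21
15. q=(36,4) nearest=12 d=18 new=(21,4) → blocked by [19,24]×[1,7], reject
16. q=(4,27) nearest=9 d=10 new=(8,20) → add node 15 parent=9 cost=18
17. q=(11,1) nearest=3 d=4 new=(11,2) → add node 16 parent=3 cost=12
18. q=(33,29) nearest=14 d=16 new=(20,26) → add node 17 parent=14 cost=24
19. q=(6,21) nearest=15 d=2 new=(6,21) → add node 18 parent=15 cost=20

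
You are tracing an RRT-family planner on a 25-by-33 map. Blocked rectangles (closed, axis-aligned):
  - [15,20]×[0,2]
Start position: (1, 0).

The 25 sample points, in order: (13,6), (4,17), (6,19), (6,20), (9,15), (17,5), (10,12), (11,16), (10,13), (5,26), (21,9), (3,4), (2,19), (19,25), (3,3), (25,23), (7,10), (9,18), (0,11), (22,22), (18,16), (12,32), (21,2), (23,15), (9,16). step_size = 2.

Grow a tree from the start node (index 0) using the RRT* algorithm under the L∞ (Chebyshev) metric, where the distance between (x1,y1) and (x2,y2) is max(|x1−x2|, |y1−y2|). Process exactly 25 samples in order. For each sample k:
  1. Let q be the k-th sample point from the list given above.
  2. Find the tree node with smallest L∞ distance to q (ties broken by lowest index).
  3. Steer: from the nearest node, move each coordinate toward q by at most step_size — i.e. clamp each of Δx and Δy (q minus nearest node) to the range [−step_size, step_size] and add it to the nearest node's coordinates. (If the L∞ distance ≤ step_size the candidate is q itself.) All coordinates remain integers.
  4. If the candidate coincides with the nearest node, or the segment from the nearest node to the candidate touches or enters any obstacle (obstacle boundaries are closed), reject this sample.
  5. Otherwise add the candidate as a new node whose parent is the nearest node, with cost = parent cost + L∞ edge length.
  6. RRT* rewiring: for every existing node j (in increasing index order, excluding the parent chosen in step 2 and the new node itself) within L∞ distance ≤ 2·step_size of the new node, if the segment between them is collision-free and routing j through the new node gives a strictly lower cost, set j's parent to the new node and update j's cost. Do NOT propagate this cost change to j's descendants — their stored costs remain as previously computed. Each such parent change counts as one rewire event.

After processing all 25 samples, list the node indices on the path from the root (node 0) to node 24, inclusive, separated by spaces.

1. q=(13,6) nearest=0 d=12 new=(3,2) → add node 1 parent=0 cost=2
2. q=(4,17) nearest=1 d=15 new=(4,4) → add node 2 parent=1 cost=4
3. q=(6,19) nearest=2 d=15 new=(6,6) → add node 3 parent=2 cost=6
4. q=(6,20) nearest=3 d=14 new=(6,8) → add node 4 parent=3 cost=8
5. q=(9,15) nearest=4 d=7 new=(8,10) → add node 5 parent=4 cost=10
6. q=(17,5) nearest=5 d=9 new=(10,8) → add node 6 parent=5 cost=12
7. q=(10,12) nearest=5 d=2 new=(10,12) → add node 7 parent=5 cost=12
8. q=(11,16) nearest=7 d=4 new=(11,14) → add node 8 parent=7 cost=14
9. q=(10,13) nearest=7 d=1 new=(10,13) → add node 9 parent=7 cost=13
10. q=(5,26) nearest=8 d=12 new=(9,16) → add node 10 parent=8 cost=16
11. q=(21,9) nearest=8 d=10 new=(13,12) → add node 11 parent=8 cost=16
12. q=(3,4) nearest=2 d=1 new=(3,4) → add node 12 parent=2 cost=5
13. q=(2,19) nearest=10 d=7 new=(7,18) → add node 13 parent=10 cost=18
14. q=(19,25) nearest=10 d=10 new=(11,18) → add node 14 parent=10 cost=18
15. q=(3,3) nearest=1 d=1 new=(3,3) → add node 15 parent=1 cost=3; rewire 12→15 (4<5)
16. q=(25,23) nearest=11 d=12 new=(15,14) → add node 16 parent=11 cost=18
17. q=(7,10) nearest=5 d=1 new=(7,10) → add node 17 parent=5 cost=11
18. q=(9,18) nearest=10 d=2 new=(9,18) → add node 18 parent=10 cost=18
19. q=(0,11) nearest=3 d=6 new=(4,8) → add node 19 parent=3 cost=8
20. q=(22,22) nearest=16 d=8 new=(17,16) → add node 20 parent=16 cost=20
21. q=(18,16) nearest=20 d=1 new=(18,16) → add node 21 parent=20 cost=21
22. q=(12,32) nearest=13 d=14 new=(9,20) → add node 22 parent=13 cost=20
23. q=(21,2) nearest=11 d=10 new=(15,10) → add node 23 parent=11 cost=18
24. q=(23,15) nearest=21 d=5 new=(20,15) → add node 24 parent=21 cost=23
25. q=(9,16) nearest=10 d=0 → coincident, reject

Path: 0 1 2 3 4 5 7 8 11 16 20 21 24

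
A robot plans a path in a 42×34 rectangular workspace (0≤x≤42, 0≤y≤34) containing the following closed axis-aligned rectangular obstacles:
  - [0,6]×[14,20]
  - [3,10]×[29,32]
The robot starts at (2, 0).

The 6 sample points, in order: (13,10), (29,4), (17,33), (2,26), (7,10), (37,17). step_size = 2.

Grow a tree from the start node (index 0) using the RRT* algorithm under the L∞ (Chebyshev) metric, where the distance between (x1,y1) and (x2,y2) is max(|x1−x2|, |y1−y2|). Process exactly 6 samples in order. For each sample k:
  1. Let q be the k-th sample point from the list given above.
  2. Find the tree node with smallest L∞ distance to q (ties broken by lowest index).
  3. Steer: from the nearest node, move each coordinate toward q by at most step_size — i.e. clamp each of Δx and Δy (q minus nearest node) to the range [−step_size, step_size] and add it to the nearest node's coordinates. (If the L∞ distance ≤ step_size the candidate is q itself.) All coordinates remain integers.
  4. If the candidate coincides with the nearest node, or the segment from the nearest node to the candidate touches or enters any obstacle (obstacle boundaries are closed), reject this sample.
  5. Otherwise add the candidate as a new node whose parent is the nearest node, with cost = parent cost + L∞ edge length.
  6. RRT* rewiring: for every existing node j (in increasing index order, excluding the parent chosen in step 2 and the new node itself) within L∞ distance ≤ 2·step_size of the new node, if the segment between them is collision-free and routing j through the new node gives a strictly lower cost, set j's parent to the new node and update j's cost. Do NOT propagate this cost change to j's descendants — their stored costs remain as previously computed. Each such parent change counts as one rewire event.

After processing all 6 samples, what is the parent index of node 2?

1. q=(13,10) nearest=0 d=11 new=(4,2) → add node 1 parent=0 cost=2
2. q=(29,4) nearest=1 d=25 new=(6,4) → add node 2 parent=1 cost=4
3. q=(17,33) nearest=2 d=29 new=(8,6) → add node 3 parent=2 cost=6
4. q=(2,26) nearest=3 d=20 new=(6,8) → add node 4 parent=3 cost=8
5. q=(7,10) nearest=4 d=2 new=(7,10) → add node 5 parent=4 cost=10
6. q=(37,17) nearest=3 d=29 new=(10,8) → add node 6 parent=3 cost=8

Parent of node 2: 1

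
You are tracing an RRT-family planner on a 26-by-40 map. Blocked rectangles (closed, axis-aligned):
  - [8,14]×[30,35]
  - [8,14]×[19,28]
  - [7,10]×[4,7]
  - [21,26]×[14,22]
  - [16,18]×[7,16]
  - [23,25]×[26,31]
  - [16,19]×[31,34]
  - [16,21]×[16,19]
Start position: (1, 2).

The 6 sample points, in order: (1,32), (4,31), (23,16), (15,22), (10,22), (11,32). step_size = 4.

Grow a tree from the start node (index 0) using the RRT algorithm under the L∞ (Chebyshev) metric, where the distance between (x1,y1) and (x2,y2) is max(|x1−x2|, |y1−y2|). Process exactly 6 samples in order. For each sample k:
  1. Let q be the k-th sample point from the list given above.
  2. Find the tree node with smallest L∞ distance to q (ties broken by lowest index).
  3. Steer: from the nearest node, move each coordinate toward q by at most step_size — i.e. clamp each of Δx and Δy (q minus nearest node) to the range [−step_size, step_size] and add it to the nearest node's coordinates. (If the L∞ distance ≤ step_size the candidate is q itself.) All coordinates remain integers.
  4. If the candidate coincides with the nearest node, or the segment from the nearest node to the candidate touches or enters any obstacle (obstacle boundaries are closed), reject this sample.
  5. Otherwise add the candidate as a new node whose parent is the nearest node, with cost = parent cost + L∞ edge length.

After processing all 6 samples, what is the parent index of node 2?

1. q=(1,32) nearest=0 d=30 new=(1,6) → add node 1 parent=0 cost=4
2. q=(4,31) nearest=1 d=25 new=(4,10) → add node 2 parent=1 cost=8
3. q=(23,16) nearest=2 d=19 new=(8,14) → add node 3 parent=2 cost=12
4. q=(15,22) nearest=3 d=8 new=(12,18) → add node 4 parent=3 cost=16
5. q=(10,22) nearest=4 d=4 new=(10,22) → blocked by [8,14]×[19,28], reject
6. q=(11,32) nearest=4 d=14 new=(11,22) → blocked by [8,14]×[19,28], reject

Parent of node 2: 1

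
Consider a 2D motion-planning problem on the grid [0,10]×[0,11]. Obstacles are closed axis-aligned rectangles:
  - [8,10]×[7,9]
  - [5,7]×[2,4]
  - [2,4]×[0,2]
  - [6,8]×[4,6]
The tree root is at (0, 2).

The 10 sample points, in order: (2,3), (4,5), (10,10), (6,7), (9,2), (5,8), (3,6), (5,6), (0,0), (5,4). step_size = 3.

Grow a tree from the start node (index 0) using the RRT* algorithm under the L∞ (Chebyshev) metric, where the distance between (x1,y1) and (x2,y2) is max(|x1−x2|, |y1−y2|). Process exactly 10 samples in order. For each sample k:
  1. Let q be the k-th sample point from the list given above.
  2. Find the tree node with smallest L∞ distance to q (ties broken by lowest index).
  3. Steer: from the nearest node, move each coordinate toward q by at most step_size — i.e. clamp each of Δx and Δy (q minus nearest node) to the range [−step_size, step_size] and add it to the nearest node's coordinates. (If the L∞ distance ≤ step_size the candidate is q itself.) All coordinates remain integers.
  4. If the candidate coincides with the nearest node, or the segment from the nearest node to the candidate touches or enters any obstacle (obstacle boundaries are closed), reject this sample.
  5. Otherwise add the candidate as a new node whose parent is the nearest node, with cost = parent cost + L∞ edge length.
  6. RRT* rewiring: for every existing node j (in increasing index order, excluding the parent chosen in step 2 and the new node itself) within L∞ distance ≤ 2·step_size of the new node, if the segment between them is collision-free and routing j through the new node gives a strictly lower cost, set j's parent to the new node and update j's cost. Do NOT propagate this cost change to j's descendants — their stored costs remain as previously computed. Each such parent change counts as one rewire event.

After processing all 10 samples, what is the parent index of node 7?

Parent of node 7: 2

1. q=(2,3) nearest=0 d=2 new=(2,3) → add node 1 parent=0 cost=2
2. q=(4,5) nearest=1 d=2 new=(4,5) → add node 2 parent=1 cost=4
3. q=(10,10) nearest=2 d=6 new=(7,8) → add node 3 parent=2 cost=7
4. q=(6,7) nearest=3 d=1 new=(6,7) → add node 4 parent=3 cost=8
5. q=(9,2) nearest=2 d=5 new=(7,2) → blocked by [5,7]×[2,4], reject
6. q=(5,8) nearest=4 d=1 new=(5,8) → add node 5 parent=4 cost=9
7. q=(3,6) nearest=2 d=1 new=(3,6) → add node 6 parent=2 cost=5; rewire 5→6 (7<9)
8. q=(5,6) nearest=2 d=1 new=(5,6) → add node 7 parent=2 cost=5; rewire 4→7 (6<8)
9. q=(0,0) nearest=0 d=2 new=(0,0) → add node 8 parent=0 cost=2
10. q=(5,4) nearest=2 d=1 new=(5,4) → blocked by [5,7]×[2,4], reject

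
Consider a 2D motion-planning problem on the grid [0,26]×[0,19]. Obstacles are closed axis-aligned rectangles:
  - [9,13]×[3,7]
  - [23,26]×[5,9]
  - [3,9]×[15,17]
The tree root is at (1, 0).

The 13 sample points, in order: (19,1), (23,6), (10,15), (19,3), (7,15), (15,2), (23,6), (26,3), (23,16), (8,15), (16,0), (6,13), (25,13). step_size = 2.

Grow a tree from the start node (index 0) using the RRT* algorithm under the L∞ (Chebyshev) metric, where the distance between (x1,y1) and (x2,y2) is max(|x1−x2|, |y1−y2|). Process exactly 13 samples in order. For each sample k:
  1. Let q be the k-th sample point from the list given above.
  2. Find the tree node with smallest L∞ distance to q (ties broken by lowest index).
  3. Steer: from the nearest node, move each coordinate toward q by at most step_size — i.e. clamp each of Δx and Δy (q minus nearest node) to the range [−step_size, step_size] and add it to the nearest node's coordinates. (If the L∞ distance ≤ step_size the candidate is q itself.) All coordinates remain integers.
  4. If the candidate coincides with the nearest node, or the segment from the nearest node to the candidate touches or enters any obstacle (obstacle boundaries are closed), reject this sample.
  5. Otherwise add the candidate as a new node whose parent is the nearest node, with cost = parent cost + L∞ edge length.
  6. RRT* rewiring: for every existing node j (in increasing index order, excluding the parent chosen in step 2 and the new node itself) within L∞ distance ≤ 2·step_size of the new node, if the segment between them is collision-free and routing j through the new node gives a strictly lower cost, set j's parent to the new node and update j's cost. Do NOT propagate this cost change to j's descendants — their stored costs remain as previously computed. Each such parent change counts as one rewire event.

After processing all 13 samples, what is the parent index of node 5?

1. q=(19,1) nearest=0 d=18 new=(3,1) → add node 1 parent=0 cost=2
2. q=(23,6) nearest=1 d=20 new=(5,3) → add node 2 parent=1 cost=4
3. q=(10,15) nearest=2 d=12 new=(7,5) → add node 3 parent=2 cost=6
4. q=(19,3) nearest=3 d=12 new=(9,3) → blocked by [9,13]×[3,7], reject
5. q=(7,15) nearest=3 d=10 new=(7,7) → add node 4 parent=3 cost=8
6. q=(15,2) nearest=3 d=8 new=(9,3) → blocked by [9,13]×[3,7], reject
7. q=(23,6) nearest=3 d=16 new=(9,6) → blocked by [9,13]×[3,7], reject
8. q=(26,3) nearest=3 d=19 new=(9,3) → blocked by [9,13]×[3,7], reject
9. q=(23,16) nearest=3 d=16 new=(9,7) → blocked by [9,13]×[3,7], reject
10. q=(8,15) nearest=4 d=8 new=(8,9) → add node 5 parent=4 cost=10
11. q=(16,0) nearest=3 d=9 new=(9,3) → blocked by [9,13]×[3,7], reject
12. q=(6,13) nearest=5 d=4 new=(6,11) → add node 6 parent=5 cost=12
13. q=(25,13) nearest=5 d=17 new=(10,11) → add node 7 parent=5 cost=12

Parent of node 5: 4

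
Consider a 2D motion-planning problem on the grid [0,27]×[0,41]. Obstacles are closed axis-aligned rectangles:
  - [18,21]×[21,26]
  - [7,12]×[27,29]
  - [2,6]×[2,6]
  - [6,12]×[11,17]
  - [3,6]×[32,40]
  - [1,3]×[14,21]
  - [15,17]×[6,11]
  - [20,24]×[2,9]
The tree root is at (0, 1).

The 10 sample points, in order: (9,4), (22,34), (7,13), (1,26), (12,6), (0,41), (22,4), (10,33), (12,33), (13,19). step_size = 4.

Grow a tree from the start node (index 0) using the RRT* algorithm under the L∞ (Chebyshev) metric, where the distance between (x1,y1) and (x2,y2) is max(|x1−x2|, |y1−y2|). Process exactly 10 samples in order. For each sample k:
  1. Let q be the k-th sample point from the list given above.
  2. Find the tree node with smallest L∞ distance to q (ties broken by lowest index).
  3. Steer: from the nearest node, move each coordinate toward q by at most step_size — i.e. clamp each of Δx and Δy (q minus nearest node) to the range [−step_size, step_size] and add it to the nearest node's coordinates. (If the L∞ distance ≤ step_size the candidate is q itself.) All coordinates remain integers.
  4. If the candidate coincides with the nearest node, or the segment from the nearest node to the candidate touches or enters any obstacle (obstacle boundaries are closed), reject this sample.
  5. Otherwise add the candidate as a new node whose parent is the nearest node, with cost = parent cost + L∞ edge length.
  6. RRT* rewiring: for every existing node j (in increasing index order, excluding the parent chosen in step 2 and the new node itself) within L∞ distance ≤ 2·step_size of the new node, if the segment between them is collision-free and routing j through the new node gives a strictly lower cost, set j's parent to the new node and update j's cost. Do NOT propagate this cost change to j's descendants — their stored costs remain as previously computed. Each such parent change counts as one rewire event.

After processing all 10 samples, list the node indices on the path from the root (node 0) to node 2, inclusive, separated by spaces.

1. q=(9,4) nearest=0 d=9 new=(4,4) → blocked by [2,6]×[2,6], reject
2. q=(22,34) nearest=0 d=33 new=(4,5) → blocked by [2,6]×[2,6], reject
3. q=(7,13) nearest=0 d=12 new=(4,5) → blocked by [2,6]×[2,6], reject
4. q=(1,26) nearest=0 d=25 new=(1,5) → add node 1 parent=0 cost=4
5. q=(12,6) nearest=1 d=11 new=(5,6) → blocked by [2,6]×[2,6], reject
6. q=(0,41) nearest=1 d=36 new=(0,9) → add node 2 parent=1 cost=8
7. q=(22,4) nearest=1 d=21 new=(5,4) → blocked by [2,6]×[2,6], reject
8. q=(10,33) nearest=2 d=24 new=(4,13) → add node 3 parent=2 cost=12
9. q=(12,33) nearest=3 d=20 new=(8,17) → blocked by [6,12]×[11,17], reject
10. q=(13,19) nearest=3 d=9 new=(8,17) → blocked by [6,12]×[11,17], reject

Path: 0 1 2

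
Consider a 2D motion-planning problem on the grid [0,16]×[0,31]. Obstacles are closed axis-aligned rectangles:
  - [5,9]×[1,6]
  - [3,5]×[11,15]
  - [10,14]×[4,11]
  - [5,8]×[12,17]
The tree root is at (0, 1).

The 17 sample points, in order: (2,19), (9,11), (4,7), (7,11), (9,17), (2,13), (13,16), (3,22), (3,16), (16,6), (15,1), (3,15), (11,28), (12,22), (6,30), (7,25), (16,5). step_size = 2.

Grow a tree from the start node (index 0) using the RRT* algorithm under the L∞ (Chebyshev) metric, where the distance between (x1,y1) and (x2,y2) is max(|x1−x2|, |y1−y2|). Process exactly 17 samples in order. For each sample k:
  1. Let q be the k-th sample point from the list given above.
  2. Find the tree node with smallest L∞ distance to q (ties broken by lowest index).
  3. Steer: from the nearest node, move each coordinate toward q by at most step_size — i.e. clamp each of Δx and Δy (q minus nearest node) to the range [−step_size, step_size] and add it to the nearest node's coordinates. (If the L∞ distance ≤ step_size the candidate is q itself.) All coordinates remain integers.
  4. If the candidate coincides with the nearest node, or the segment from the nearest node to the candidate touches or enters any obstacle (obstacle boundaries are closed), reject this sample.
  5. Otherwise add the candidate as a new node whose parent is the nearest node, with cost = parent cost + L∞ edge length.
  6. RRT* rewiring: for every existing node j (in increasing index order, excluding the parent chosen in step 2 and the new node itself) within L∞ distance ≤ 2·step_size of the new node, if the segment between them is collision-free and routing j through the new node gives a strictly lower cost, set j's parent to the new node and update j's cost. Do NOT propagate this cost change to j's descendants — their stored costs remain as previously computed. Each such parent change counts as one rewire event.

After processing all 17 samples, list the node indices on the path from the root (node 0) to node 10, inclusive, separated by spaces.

Path: 0 1 2 3 4 5 6 8 9 10

1. q=(2,19) nearest=0 d=18 new=(2,3) → add node 1 parent=0 cost=2
2. q=(9,11) nearest=1 d=8 new=(4,5) → add node 2 parent=1 cost=4
3. q=(4,7) nearest=2 d=2 new=(4,7) → add node 3 parent=2 cost=6
4. q=(7,11) nearest=3 d=4 new=(6,9) → add node 4 parent=3 cost=8
5. q=(9,17) nearest=4 d=8 new=(8,11) → add node 5 parent=4 cost=10
6. q=(2,13) nearest=4 d=4 new=(4,11) → blocked by [3,5]×[11,15], reject
7. q=(13,16) nearest=5 d=5 new=(10,13) → add node 6 parent=5 cost=12
8. q=(3,22) nearest=6 d=9 new=(8,15) → blocked by [5,8]×[12,17], reject
9. q=(3,16) nearest=5 d=5 new=(6,13) → blocked by [5,8]×[12,17], reject
10. q=(16,6) nearest=6 d=7 new=(12,11) → blocked by [10,14]×[4,11], reject
11. q=(15,1) nearest=4 d=9 new=(8,7) → add node 7 parent=4 cost=10
12. q=(3,15) nearest=5 d=5 new=(6,13) → blocked by [5,8]×[12,17], reject
13. q=(11,28) nearest=6 d=15 new=(11,15) → add node 8 parent=6 cost=14
14. q=(12,22) nearest=8 d=7 new=(12,17) → add node 9 parent=8 cost=16
15. q=(6,30) nearest=9 d=13 new=(10,19) → add node 10 parent=9 cost=18
16. q=(7,25) nearest=10 d=6 new=(8,21) → add node 11 parent=10 cost=20
17. q=(16,5) nearest=5 d=8 new=(10,9) → blocked by [10,14]×[4,11], reject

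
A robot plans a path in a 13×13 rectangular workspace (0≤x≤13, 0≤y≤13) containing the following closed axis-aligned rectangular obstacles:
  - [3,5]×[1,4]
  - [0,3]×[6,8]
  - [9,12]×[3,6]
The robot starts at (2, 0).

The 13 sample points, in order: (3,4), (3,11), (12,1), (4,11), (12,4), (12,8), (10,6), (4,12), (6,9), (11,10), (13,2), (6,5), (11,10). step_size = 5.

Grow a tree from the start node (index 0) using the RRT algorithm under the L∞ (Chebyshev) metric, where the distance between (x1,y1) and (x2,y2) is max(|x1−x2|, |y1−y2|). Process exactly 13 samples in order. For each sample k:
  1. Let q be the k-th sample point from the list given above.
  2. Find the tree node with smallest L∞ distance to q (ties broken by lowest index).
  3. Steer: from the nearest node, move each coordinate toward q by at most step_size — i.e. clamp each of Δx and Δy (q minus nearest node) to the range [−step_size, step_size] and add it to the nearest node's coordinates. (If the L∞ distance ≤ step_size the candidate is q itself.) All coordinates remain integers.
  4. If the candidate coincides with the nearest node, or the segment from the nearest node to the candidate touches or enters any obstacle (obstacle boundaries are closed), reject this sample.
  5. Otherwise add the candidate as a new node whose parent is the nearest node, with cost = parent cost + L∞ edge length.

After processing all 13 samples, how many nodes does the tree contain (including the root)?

1. q=(3,4) nearest=0 d=4 new=(3,4) → blocked by [3,5]×[1,4], reject
2. q=(3,11) nearest=0 d=11 new=(3,5) → add node 1 parent=0 cost=5
3. q=(12,1) nearest=1 d=9 new=(8,1) → blocked by [3,5]×[1,4], reject
4. q=(4,11) nearest=1 d=6 new=(4,10) → add node 2 parent=1 cost=10
5. q=(12,4) nearest=2 d=8 new=(9,5) → blocked by [9,12]×[3,6], reject
6. q=(12,8) nearest=2 d=8 new=(9,8) → add node 3 parent=2 cost=15
7. q=(10,6) nearest=3 d=2 new=(10,6) → blocked by [9,12]×[3,6], reject
8. q=(4,12) nearest=2 d=2 new=(4,12) → add node 4 parent=2 cost=12
9. q=(6,9) nearest=2 d=2 new=(6,9) → add node 5 parent=2 cost=12
10. q=(11,10) nearest=3 d=2 new=(11,10) → add node 6 parent=3 cost=17
11. q=(13,2) nearest=3 d=6 new=(13,3) → blocked by [9,12]×[3,6], reject
12. q=(6,5) nearest=1 d=3 new=(6,5) → add node 7 parent=1 cost=8
13. q=(11,10) nearest=6 d=0 → coincident, reject

Node count: 8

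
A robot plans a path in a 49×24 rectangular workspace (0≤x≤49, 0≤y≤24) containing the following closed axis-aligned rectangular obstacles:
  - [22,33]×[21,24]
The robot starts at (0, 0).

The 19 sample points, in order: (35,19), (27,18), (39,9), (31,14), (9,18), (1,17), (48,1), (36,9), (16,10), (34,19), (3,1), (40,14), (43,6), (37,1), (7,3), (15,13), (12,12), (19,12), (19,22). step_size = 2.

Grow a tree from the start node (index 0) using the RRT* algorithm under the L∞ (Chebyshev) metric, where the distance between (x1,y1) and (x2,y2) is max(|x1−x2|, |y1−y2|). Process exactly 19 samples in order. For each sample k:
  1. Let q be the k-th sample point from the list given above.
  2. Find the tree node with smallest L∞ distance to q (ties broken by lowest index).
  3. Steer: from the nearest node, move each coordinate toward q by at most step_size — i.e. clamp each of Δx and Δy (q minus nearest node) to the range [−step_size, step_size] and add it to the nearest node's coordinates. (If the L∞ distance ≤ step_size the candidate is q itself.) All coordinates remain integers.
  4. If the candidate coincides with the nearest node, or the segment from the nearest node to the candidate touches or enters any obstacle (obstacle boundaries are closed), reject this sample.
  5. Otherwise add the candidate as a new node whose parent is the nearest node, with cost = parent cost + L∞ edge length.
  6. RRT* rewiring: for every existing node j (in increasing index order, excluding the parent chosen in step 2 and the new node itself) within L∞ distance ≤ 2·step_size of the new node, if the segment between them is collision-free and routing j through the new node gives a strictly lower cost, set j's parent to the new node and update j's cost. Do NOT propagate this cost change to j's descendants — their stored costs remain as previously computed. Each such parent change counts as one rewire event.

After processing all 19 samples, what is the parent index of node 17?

1. q=(35,19) nearest=0 d=35 new=(2,2) → add node 1 parent=0 cost=2
2. q=(27,18) nearest=1 d=25 new=(4,4) → add node 2 parent=1 cost=4
3. q=(39,9) nearest=2 d=35 new=(6,6) → add node 3 parent=2 cost=6
4. q=(31,14) nearest=3 d=25 new=(8,8) → add node 4 parent=3 cost=8
5. q=(9,18) nearest=4 d=10 new=(9,10) → add node 5 parent=4 cost=10
6. q=(1,17) nearest=5 d=8 new=(7,12) → add node 6 parent=5 cost=12
7. q=(48,1) nearest=5 d=39 new=(11,8) → add node 7 parent=5 cost=12
8. q=(36,9) nearest=7 d=25 new=(13,9) → add node 8 parent=7 cost=14
9. q=(16,10) nearest=8 d=3 new=(15,10) → add node 9 parent=8 cost=16
10. q=(34,19) nearest=9 d=19 new=(17,12) → add node 10 parent=9 cost=18
11. q=(3,1) nearest=1 d=1 new=(3,1) → add node 11 parent=1 cost=3
12. q=(40,14) nearest=10 d=23 new=(19,14) → add node 12 parent=10 cost=20
13. q=(43,6) nearest=12 d=24 new=(21,12) → add node 13 parent=12 cost=22
14. q=(37,1) nearest=13 d=16 new=(23,10) → add node 14 parent=13 cost=24
15. q=(7,3) nearest=2 d=3 new=(6,3) → add node 15 parent=2 cost=6
16. q=(15,13) nearest=10 d=2 new=(15,13) → add node 16 parent=10 cost=20
17. q=(12,12) nearest=5 d=3 new=(11,12) → add node 17 parent=5 cost=12; rewire 16→17 (16<20)
18. q=(19,12) nearest=10 d=2 new=(19,12) → add node 18 parent=10 cost=20
19. q=(19,22) nearest=12 d=8 new=(19,16) → add node 19 parent=12 cost=22

Parent of node 17: 5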